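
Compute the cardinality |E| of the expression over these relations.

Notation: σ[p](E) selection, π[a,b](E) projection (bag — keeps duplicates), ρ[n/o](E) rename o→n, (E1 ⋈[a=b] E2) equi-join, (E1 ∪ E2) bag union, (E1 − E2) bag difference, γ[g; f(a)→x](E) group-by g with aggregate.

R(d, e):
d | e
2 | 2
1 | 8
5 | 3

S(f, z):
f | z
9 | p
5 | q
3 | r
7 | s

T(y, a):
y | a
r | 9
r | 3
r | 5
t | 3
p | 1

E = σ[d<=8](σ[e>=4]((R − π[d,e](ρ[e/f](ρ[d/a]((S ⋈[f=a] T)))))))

Per-node cardinality:
  R → 3
  S → 4
  T → 5
  (S ⋈[f=a] T) → 4
  ρ[d/a]((S ⋈[f=a] T)) → 4
  ρ[e/f](ρ[d/a]((S ⋈[f=a] T))) → 4
  π[d,e](ρ[e/f](ρ[d/a]((S ⋈[f=a] T)))) → 4
  (R − π[d,e](ρ[e/f](ρ[d/a]((S ⋈[f=a] T))))) → 3
  σ[e>=4]((R − π[d,e](ρ[e/f](ρ[d/a]((S ⋈[f=a] T)))))) → 1
  σ[d<=8](σ[e>=4]((R − π[d,e](ρ[e/f](ρ[d/a]((S ⋈[f=a] T))))))) → 1

|E| = 1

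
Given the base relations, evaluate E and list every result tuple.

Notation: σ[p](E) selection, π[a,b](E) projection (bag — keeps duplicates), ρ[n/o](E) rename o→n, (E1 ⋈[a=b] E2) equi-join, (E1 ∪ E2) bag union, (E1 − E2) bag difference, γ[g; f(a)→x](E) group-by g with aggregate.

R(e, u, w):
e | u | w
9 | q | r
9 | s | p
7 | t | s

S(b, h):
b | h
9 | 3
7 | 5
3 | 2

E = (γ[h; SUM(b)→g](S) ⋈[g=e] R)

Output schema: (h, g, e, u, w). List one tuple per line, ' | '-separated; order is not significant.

Subexpression sizes:
  S → 3
  γ[h; SUM(b)→g](S) → 3
  R → 3
  (γ[h; SUM(b)→g](S) ⋈[g=e] R) → 3

== RESULT ==
h | g | e | u | w
3 | 9 | 9 | q | r
3 | 9 | 9 | s | p
5 | 7 | 7 | t | s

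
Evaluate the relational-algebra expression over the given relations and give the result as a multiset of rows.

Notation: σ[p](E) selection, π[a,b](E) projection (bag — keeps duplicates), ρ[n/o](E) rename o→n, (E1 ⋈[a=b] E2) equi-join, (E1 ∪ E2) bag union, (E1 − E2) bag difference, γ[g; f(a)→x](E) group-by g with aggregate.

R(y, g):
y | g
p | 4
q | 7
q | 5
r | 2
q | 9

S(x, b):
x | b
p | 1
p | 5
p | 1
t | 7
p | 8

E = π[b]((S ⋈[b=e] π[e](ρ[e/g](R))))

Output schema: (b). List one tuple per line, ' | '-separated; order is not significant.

Subexpression sizes:
  S → 5
  R → 5
  ρ[e/g](R) → 5
  π[e](ρ[e/g](R)) → 5
  (S ⋈[b=e] π[e](ρ[e/g](R))) → 2
  π[b]((S ⋈[b=e] π[e](ρ[e/g](R)))) → 2

== RESULT ==
b
5
7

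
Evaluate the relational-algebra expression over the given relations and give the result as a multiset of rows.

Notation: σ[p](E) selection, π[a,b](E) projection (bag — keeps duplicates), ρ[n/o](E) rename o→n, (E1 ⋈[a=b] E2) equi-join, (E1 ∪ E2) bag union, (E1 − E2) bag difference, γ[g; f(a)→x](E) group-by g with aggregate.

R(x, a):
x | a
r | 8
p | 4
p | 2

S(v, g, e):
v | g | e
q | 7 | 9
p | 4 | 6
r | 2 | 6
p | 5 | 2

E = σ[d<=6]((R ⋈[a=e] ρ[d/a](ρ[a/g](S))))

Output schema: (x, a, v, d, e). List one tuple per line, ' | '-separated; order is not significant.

Row counts bottom-up:
  R → 3
  S → 4
  ρ[a/g](S) → 4
  ρ[d/a](ρ[a/g](S)) → 4
  (R ⋈[a=e] ρ[d/a](ρ[a/g](S))) → 1
  σ[d<=6]((R ⋈[a=e] ρ[d/a](ρ[a/g](S)))) → 1

== RESULT ==
x | a | v | d | e
p | 2 | p | 5 | 2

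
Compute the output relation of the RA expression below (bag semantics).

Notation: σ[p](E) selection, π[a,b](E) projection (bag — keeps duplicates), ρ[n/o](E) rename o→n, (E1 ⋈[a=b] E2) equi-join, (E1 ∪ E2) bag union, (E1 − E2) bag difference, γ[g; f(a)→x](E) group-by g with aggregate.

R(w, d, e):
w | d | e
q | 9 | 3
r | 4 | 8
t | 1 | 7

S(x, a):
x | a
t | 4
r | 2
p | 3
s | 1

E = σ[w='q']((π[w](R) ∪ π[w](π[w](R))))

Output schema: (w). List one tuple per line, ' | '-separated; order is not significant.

Row counts bottom-up:
  R → 3
  π[w](R) → 3
  R → 3
  π[w](R) → 3
  π[w](π[w](R)) → 3
  (π[w](R) ∪ π[w](π[w](R))) → 6
  σ[w='q']((π[w](R) ∪ π[w](π[w](R)))) → 2

== RESULT ==
w
q
q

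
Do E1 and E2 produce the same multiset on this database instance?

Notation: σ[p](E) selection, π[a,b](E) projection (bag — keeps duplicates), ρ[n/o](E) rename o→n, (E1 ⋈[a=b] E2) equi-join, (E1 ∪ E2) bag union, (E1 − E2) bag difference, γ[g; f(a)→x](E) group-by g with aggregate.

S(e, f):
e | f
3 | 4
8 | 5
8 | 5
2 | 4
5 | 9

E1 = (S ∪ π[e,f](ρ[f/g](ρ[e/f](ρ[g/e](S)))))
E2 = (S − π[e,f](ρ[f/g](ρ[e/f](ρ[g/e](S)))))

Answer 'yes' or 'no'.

E1 subexpression sizes:
  S → 5
  S → 5
  ρ[g/e](S) → 5
  ρ[e/f](ρ[g/e](S)) → 5
  ρ[f/g](ρ[e/f](ρ[g/e](S))) → 5
  π[e,f](ρ[f/g](ρ[e/f](ρ[g/e](S)))) → 5
  (S ∪ π[e,f](ρ[f/g](ρ[e/f](ρ[g/e](S))))) → 10
E2 subexpression sizes:
  S → 5
  S → 5
  ρ[g/e](S) → 5
  ρ[e/f](ρ[g/e](S)) → 5
  ρ[f/g](ρ[e/f](ρ[g/e](S))) → 5
  π[e,f](ρ[f/g](ρ[e/f](ρ[g/e](S)))) → 5
  (S − π[e,f](ρ[f/g](ρ[e/f](ρ[g/e](S))))) → 5

E1 result:
e | f
2 | 4
3 | 4
4 | 2
4 | 3
5 | 8
5 | 8
5 | 9
8 | 5
8 | 5
9 | 5
E2 result:
e | f
2 | 4
3 | 4
5 | 9
8 | 5
8 | 5
Witness: (5, 8) appears 2× in E1 but 0× in E2.

no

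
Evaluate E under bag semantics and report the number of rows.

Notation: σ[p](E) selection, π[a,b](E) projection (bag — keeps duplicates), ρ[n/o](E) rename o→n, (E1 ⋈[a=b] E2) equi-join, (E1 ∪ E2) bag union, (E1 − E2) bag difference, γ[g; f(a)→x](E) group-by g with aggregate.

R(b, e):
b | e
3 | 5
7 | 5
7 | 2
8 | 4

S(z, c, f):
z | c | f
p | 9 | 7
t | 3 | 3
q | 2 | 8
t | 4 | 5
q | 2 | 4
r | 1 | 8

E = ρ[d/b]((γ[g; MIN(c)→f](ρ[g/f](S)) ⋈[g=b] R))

Row counts bottom-up:
  S → 6
  ρ[g/f](S) → 6
  γ[g; MIN(c)→f](ρ[g/f](S)) → 5
  R → 4
  (γ[g; MIN(c)→f](ρ[g/f](S)) ⋈[g=b] R) → 4
  ρ[d/b]((γ[g; MIN(c)→f](ρ[g/f](S)) ⋈[g=b] R)) → 4

|E| = 4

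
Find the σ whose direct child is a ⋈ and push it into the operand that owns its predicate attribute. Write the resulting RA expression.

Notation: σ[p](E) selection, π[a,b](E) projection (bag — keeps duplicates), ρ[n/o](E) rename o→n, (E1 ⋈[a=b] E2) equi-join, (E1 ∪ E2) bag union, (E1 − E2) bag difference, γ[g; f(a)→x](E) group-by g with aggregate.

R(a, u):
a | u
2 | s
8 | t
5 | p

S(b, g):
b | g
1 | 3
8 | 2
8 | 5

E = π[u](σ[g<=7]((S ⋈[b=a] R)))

σ filters on g, owned by the left side.
E' = π[u]((σ[g<=7](S) ⋈[b=a] R))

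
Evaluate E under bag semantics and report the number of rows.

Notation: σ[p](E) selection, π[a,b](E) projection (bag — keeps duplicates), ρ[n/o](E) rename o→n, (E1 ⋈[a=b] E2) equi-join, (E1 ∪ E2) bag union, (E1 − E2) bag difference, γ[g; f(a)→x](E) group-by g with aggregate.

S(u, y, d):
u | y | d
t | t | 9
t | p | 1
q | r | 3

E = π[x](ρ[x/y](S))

Per-node cardinality:
  S → 3
  ρ[x/y](S) → 3
  π[x](ρ[x/y](S)) → 3

|E| = 3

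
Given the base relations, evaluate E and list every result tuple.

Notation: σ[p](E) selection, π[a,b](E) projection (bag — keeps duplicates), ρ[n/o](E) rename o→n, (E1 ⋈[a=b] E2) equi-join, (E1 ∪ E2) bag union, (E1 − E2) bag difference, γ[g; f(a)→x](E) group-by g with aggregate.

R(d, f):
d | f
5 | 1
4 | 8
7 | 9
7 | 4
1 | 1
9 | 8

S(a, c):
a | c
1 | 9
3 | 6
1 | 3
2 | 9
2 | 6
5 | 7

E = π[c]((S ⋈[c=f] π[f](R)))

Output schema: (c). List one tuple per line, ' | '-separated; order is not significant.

Stepwise |·|:
  S → 6
  R → 6
  π[f](R) → 6
  (S ⋈[c=f] π[f](R)) → 2
  π[c]((S ⋈[c=f] π[f](R))) → 2

== RESULT ==
c
9
9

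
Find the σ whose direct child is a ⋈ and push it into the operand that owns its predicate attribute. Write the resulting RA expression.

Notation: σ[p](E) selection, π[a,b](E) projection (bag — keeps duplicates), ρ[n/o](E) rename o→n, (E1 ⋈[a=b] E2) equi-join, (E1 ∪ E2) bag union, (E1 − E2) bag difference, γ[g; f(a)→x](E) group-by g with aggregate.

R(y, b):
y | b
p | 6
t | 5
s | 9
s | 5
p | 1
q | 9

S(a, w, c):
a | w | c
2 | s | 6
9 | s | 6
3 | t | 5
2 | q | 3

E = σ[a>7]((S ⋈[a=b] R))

σ filters on a, owned by the left side.
E' = (σ[a>7](S) ⋈[a=b] R)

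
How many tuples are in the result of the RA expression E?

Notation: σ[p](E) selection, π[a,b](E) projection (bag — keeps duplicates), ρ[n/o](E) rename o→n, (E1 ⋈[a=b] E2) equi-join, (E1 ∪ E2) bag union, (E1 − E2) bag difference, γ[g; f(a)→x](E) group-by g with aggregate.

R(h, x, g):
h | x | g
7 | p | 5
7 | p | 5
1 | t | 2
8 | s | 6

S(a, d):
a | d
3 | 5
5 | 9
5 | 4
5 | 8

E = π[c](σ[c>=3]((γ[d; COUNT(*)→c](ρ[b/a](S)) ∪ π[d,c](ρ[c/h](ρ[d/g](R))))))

Row counts bottom-up:
  S → 4
  ρ[b/a](S) → 4
  γ[d; COUNT(*)→c](ρ[b/a](S)) → 4
  R → 4
  ρ[d/g](R) → 4
  ρ[c/h](ρ[d/g](R)) → 4
  π[d,c](ρ[c/h](ρ[d/g](R))) → 4
  (γ[d; COUNT(*)→c](ρ[b/a](S)) ∪ π[d,c](ρ[c/h](ρ[d/g](R)))) → 8
  σ[c>=3]((γ[d; COUNT(*)→c](ρ[b/a](S)) ∪ π[d,c](ρ[c/h](ρ[d/g](R))))) → 3
  π[c](σ[c>=3]((γ[d; COUNT(*)→c](ρ[b/a](S)) ∪ π[d,c](ρ[c/h](ρ[d/g](R)))))) → 3

|E| = 3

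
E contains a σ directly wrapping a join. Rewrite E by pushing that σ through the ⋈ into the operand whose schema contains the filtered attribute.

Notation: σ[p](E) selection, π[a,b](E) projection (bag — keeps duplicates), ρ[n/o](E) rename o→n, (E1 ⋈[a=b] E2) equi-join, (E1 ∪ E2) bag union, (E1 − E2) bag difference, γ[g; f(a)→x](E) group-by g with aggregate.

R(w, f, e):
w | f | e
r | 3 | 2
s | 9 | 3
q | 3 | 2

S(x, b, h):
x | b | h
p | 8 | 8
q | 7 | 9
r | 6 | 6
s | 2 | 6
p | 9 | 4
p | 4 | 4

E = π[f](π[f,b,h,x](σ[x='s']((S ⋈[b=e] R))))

σ filters on x, owned by the left side.
E' = π[f](π[f,b,h,x]((σ[x='s'](S) ⋈[b=e] R)))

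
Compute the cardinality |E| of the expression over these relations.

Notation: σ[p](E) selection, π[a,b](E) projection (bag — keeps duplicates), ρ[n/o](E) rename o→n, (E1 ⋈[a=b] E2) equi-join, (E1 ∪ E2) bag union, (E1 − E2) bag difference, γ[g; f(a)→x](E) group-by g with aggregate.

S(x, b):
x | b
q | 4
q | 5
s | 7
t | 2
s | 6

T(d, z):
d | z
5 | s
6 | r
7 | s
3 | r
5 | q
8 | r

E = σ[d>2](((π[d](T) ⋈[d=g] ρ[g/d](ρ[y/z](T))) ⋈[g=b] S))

Row counts bottom-up:
  T → 6
  π[d](T) → 6
  T → 6
  ρ[y/z](T) → 6
  ρ[g/d](ρ[y/z](T)) → 6
  (π[d](T) ⋈[d=g] ρ[g/d](ρ[y/z](T))) → 8
  S → 5
  ((π[d](T) ⋈[d=g] ρ[g/d](ρ[y/z](T))) ⋈[g=b] S) → 6
  σ[d>2](((π[d](T) ⋈[d=g] ρ[g/d](ρ[y/z](T))) ⋈[g=b] S)) → 6

|E| = 6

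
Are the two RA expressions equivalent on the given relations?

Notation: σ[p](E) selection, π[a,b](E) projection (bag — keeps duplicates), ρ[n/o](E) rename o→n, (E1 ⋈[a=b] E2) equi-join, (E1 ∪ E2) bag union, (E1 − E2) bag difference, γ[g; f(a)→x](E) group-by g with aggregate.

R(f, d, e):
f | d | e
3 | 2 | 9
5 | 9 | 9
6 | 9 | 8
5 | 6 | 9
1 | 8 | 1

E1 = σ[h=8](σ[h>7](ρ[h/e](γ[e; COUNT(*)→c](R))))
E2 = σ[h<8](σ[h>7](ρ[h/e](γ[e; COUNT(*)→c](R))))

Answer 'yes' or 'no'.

E1 per-node cardinality:
  R → 5
  γ[e; COUNT(*)→c](R) → 3
  ρ[h/e](γ[e; COUNT(*)→c](R)) → 3
  σ[h>7](ρ[h/e](γ[e; COUNT(*)→c](R))) → 2
  σ[h=8](σ[h>7](ρ[h/e](γ[e; COUNT(*)→c](R)))) → 1
E2 per-node cardinality:
  R → 5
  γ[e; COUNT(*)→c](R) → 3
  ρ[h/e](γ[e; COUNT(*)→c](R)) → 3
  σ[h>7](ρ[h/e](γ[e; COUNT(*)→c](R))) → 2
  σ[h<8](σ[h>7](ρ[h/e](γ[e; COUNT(*)→c](R)))) → 0

E1 result:
h | c
8 | 1
E2 result:
h | c
(0 rows)
Witness: (8, 1) appears 1× in E1 but 0× in E2.

no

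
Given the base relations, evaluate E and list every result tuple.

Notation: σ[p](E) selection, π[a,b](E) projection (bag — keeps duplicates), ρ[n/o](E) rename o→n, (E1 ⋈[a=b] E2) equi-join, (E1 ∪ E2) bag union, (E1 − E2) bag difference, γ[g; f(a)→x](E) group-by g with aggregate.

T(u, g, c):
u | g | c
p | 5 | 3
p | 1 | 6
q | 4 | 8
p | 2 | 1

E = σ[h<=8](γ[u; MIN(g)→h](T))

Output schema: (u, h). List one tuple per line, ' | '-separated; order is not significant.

Row counts bottom-up:
  T → 4
  γ[u; MIN(g)→h](T) → 2
  σ[h<=8](γ[u; MIN(g)→h](T)) → 2

== RESULT ==
u | h
p | 1
q | 4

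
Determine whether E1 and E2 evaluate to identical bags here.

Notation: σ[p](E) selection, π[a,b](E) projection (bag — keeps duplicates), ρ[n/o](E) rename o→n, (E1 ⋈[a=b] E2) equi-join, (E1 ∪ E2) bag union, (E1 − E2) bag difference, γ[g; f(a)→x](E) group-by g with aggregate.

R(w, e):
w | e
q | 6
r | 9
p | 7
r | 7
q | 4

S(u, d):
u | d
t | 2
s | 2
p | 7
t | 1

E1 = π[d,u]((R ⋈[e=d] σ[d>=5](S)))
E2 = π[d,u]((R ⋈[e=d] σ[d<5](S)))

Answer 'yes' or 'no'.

E1 per-node cardinality:
  R → 5
  S → 4
  σ[d>=5](S) → 1
  (R ⋈[e=d] σ[d>=5](S)) → 2
  π[d,u]((R ⋈[e=d] σ[d>=5](S))) → 2
E2 per-node cardinality:
  R → 5
  S → 4
  σ[d<5](S) → 3
  (R ⋈[e=d] σ[d<5](S)) → 0
  π[d,u]((R ⋈[e=d] σ[d<5](S))) → 0

E1 result:
d | u
7 | p
7 | p
E2 result:
d | u
(0 rows)
Witness: (7, 'p') appears 2× in E1 but 0× in E2.

no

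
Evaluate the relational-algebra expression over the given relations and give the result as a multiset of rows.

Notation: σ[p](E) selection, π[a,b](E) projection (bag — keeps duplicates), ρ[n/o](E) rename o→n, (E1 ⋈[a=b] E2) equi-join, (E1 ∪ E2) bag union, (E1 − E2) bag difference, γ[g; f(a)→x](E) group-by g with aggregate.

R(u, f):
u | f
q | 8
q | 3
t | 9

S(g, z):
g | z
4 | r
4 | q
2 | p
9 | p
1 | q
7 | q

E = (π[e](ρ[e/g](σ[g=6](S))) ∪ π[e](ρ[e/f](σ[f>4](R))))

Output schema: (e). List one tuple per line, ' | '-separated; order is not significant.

Per-node cardinality:
  S → 6
  σ[g=6](S) → 0
  ρ[e/g](σ[g=6](S)) → 0
  π[e](ρ[e/g](σ[g=6](S))) → 0
  R → 3
  σ[f>4](R) → 2
  ρ[e/f](σ[f>4](R)) → 2
  π[e](ρ[e/f](σ[f>4](R))) → 2
  (π[e](ρ[e/g](σ[g=6](S))) ∪ π[e](ρ[e/f](σ[f>4](R)))) → 2

== RESULT ==
e
8
9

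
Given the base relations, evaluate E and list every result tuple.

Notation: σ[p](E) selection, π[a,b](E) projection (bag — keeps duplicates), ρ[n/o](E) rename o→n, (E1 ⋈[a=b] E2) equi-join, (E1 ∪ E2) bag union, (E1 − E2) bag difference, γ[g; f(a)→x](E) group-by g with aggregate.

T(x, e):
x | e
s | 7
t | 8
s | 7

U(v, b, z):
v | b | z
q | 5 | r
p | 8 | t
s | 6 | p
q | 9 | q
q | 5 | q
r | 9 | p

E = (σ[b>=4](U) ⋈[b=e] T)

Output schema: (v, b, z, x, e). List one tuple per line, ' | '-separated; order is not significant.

Per-node cardinality:
  U → 6
  σ[b>=4](U) → 6
  T → 3
  (σ[b>=4](U) ⋈[b=e] T) → 1

== RESULT ==
v | b | z | x | e
p | 8 | t | t | 8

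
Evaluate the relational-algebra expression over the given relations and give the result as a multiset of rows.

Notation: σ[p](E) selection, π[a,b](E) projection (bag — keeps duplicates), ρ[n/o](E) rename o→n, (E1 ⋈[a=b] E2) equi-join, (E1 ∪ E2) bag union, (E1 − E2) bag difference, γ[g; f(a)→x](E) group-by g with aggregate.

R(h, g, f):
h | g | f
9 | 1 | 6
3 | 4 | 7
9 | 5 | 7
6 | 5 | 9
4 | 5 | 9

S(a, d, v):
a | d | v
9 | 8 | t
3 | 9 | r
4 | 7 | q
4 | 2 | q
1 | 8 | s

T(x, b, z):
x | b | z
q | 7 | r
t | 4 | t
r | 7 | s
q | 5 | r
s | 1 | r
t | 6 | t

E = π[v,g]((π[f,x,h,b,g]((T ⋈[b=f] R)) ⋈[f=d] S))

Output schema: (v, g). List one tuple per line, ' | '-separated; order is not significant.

Stepwise |·|:
  T → 6
  R → 5
  (T ⋈[b=f] R) → 5
  π[f,x,h,b,g]((T ⋈[b=f] R)) → 5
  S → 5
  (π[f,x,h,b,g]((T ⋈[b=f] R)) ⋈[f=d] S) → 4
  π[v,g]((π[f,x,h,b,g]((T ⋈[b=f] R)) ⋈[f=d] S)) → 4

== RESULT ==
v | g
q | 4
q | 4
q | 5
q | 5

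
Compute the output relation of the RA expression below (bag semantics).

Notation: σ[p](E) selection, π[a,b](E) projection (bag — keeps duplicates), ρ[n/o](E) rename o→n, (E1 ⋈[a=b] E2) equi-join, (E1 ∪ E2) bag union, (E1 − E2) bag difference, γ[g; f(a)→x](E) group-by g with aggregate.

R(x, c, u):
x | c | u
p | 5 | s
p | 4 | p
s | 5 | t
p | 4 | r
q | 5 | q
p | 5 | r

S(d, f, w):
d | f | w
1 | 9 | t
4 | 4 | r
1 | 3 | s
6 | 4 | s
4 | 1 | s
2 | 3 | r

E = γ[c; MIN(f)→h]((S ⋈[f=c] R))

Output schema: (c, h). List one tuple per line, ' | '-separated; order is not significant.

Stepwise |·|:
  S → 6
  R → 6
  (S ⋈[f=c] R) → 4
  γ[c; MIN(f)→h]((S ⋈[f=c] R)) → 1

== RESULT ==
c | h
4 | 4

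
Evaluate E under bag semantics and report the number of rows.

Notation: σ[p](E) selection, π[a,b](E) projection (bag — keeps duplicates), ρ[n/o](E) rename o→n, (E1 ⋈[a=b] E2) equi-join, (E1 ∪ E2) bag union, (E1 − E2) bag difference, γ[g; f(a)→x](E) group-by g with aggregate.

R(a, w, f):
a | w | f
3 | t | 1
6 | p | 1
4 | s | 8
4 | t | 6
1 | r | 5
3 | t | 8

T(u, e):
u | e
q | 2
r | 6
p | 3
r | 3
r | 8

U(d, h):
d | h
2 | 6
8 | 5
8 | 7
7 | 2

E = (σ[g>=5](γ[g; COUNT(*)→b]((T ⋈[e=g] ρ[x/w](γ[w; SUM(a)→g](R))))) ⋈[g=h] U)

Stepwise |·|:
  T → 5
  R → 6
  γ[w; SUM(a)→g](R) → 4
  ρ[x/w](γ[w; SUM(a)→g](R)) → 4
  (T ⋈[e=g] ρ[x/w](γ[w; SUM(a)→g](R))) → 1
  γ[g; COUNT(*)→b]((T ⋈[e=g] ρ[x/w](γ[w; SUM(a)→g](R)))) → 1
  σ[g>=5](γ[g; COUNT(*)→b]((T ⋈[e=g] ρ[x/w](γ[w; SUM(a)→g](R))))) → 1
  U → 4
  (σ[g>=5](γ[g; COUNT(*)→b]((T ⋈[e=g] ρ[x/w](γ[w; SUM(a)→g](R))))) ⋈[g=h] U) → 1

|E| = 1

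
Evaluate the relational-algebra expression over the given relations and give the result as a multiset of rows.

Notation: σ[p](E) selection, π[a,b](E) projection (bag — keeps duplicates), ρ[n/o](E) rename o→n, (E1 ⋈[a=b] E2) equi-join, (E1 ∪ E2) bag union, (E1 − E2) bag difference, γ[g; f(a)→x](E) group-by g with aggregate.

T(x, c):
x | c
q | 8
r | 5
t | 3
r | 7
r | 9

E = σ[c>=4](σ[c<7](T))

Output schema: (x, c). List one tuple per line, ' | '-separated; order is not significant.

Row counts bottom-up:
  T → 5
  σ[c<7](T) → 2
  σ[c>=4](σ[c<7](T)) → 1

== RESULT ==
x | c
r | 5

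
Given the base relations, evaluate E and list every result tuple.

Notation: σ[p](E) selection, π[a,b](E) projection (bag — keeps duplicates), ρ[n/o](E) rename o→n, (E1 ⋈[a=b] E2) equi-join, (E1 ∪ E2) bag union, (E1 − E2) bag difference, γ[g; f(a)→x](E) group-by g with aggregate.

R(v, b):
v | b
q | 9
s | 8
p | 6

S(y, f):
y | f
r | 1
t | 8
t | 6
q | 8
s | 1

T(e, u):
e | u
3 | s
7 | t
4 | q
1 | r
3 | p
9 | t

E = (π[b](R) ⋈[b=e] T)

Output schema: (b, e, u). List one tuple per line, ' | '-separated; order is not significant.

Per-node cardinality:
  R → 3
  π[b](R) → 3
  T → 6
  (π[b](R) ⋈[b=e] T) → 1

== RESULT ==
b | e | u
9 | 9 | t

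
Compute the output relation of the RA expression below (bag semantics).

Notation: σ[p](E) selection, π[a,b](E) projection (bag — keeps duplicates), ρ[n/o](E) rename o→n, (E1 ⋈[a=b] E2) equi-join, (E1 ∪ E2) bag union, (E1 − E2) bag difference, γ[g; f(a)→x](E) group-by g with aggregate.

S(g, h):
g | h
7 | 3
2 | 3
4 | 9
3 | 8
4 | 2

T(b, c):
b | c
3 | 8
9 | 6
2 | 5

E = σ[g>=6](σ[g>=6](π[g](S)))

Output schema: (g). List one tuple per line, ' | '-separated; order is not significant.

Stepwise |·|:
  S → 5
  π[g](S) → 5
  σ[g>=6](π[g](S)) → 1
  σ[g>=6](σ[g>=6](π[g](S))) → 1

== RESULT ==
g
7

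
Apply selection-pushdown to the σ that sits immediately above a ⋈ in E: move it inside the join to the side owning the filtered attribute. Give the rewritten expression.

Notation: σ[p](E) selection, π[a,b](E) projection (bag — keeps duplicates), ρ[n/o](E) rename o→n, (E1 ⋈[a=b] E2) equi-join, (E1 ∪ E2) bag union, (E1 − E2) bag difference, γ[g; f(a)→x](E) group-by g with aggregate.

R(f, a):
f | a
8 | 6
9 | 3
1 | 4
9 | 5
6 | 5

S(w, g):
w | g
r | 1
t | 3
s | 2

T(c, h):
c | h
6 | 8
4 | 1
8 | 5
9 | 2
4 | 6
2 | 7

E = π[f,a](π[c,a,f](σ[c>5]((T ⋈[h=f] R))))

σ filters on c, owned by the left side.
E' = π[f,a](π[c,a,f]((σ[c>5](T) ⋈[h=f] R)))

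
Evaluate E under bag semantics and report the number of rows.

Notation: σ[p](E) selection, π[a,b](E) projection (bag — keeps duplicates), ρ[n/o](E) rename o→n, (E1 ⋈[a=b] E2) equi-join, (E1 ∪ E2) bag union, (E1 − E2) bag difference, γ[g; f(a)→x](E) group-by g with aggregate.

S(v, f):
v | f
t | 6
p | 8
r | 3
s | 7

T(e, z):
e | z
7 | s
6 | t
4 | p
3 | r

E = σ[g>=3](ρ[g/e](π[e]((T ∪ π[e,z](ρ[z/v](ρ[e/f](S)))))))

Per-node cardinality:
  T → 4
  S → 4
  ρ[e/f](S) → 4
  ρ[z/v](ρ[e/f](S)) → 4
  π[e,z](ρ[z/v](ρ[e/f](S))) → 4
  (T ∪ π[e,z](ρ[z/v](ρ[e/f](S)))) → 8
  π[e]((T ∪ π[e,z](ρ[z/v](ρ[e/f](S))))) → 8
  ρ[g/e](π[e]((T ∪ π[e,z](ρ[z/v](ρ[e/f](S)))))) → 8
  σ[g>=3](ρ[g/e](π[e]((T ∪ π[e,z](ρ[z/v](ρ[e/f](S))))))) → 8

|E| = 8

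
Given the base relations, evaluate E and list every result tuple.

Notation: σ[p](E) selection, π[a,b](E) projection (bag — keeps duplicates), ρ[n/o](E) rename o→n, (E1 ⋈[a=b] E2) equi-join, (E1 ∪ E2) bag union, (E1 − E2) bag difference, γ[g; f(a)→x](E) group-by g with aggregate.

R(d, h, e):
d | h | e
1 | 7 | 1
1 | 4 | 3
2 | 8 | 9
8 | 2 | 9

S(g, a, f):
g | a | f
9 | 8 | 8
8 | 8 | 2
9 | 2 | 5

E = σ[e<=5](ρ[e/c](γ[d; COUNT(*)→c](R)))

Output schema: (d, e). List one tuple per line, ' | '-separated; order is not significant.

Subexpression sizes:
  R → 4
  γ[d; COUNT(*)→c](R) → 3
  ρ[e/c](γ[d; COUNT(*)→c](R)) → 3
  σ[e<=5](ρ[e/c](γ[d; COUNT(*)→c](R))) → 3

== RESULT ==
d | e
1 | 2
2 | 1
8 | 1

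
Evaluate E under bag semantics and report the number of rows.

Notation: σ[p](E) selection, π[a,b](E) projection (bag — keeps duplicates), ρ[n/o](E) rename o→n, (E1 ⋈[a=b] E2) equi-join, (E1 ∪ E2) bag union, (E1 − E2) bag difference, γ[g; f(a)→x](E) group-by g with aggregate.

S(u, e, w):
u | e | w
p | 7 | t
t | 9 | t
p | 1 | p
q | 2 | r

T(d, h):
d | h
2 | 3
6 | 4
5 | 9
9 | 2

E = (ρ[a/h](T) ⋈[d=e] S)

Row counts bottom-up:
  T → 4
  ρ[a/h](T) → 4
  S → 4
  (ρ[a/h](T) ⋈[d=e] S) → 2

|E| = 2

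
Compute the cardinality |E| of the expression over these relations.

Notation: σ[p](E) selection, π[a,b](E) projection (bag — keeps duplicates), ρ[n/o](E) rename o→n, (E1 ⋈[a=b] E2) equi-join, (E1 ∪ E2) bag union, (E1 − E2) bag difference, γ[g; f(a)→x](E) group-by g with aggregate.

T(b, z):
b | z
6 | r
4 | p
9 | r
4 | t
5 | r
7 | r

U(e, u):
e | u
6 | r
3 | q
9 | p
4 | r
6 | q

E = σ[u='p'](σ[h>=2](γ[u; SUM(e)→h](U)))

Row counts bottom-up:
  U → 5
  γ[u; SUM(e)→h](U) → 3
  σ[h>=2](γ[u; SUM(e)→h](U)) → 3
  σ[u='p'](σ[h>=2](γ[u; SUM(e)→h](U))) → 1

|E| = 1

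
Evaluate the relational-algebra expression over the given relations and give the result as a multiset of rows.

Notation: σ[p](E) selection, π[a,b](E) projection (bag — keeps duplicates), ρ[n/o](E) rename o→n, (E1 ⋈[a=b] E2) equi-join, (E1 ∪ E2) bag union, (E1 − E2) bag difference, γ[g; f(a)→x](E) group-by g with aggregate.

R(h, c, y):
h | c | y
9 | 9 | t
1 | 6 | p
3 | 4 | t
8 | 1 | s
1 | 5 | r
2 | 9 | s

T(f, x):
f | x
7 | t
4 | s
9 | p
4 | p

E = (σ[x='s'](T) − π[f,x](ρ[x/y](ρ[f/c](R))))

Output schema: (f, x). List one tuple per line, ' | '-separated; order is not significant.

Per-node cardinality:
  T → 4
  σ[x='s'](T) → 1
  R → 6
  ρ[f/c](R) → 6
  ρ[x/y](ρ[f/c](R)) → 6
  π[f,x](ρ[x/y](ρ[f/c](R))) → 6
  (σ[x='s'](T) − π[f,x](ρ[x/y](ρ[f/c](R)))) → 1

== RESULT ==
f | x
4 | s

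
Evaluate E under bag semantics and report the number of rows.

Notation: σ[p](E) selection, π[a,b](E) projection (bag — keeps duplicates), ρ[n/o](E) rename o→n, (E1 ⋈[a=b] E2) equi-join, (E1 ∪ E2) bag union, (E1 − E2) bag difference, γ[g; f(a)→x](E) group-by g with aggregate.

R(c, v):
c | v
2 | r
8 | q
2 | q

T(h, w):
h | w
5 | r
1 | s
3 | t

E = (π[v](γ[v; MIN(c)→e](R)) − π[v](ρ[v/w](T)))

Row counts bottom-up:
  R → 3
  γ[v; MIN(c)→e](R) → 2
  π[v](γ[v; MIN(c)→e](R)) → 2
  T → 3
  ρ[v/w](T) → 3
  π[v](ρ[v/w](T)) → 3
  (π[v](γ[v; MIN(c)→e](R)) − π[v](ρ[v/w](T))) → 1

|E| = 1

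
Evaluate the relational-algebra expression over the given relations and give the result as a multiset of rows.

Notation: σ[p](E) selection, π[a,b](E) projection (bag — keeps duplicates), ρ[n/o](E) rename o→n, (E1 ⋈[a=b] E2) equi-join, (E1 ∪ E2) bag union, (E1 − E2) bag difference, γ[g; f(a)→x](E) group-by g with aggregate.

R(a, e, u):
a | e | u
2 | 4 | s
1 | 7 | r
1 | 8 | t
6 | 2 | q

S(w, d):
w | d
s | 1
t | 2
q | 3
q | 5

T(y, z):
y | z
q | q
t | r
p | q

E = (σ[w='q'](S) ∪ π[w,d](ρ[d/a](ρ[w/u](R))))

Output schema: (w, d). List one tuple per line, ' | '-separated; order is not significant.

Per-node cardinality:
  S → 4
  σ[w='q'](S) → 2
  R → 4
  ρ[w/u](R) → 4
  ρ[d/a](ρ[w/u](R)) → 4
  π[w,d](ρ[d/a](ρ[w/u](R))) → 4
  (σ[w='q'](S) ∪ π[w,d](ρ[d/a](ρ[w/u](R)))) → 6

== RESULT ==
w | d
q | 3
q | 5
q | 6
r | 1
s | 2
t | 1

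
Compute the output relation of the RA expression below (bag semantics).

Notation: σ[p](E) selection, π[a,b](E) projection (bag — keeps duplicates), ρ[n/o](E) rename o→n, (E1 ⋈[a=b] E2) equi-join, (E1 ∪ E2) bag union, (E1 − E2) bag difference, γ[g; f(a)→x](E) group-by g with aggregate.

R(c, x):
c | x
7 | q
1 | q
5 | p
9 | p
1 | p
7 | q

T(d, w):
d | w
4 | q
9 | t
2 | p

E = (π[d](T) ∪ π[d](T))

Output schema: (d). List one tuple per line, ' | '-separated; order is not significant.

Stepwise |·|:
  T → 3
  π[d](T) → 3
  T → 3
  π[d](T) → 3
  (π[d](T) ∪ π[d](T)) → 6

== RESULT ==
d
2
2
4
4
9
9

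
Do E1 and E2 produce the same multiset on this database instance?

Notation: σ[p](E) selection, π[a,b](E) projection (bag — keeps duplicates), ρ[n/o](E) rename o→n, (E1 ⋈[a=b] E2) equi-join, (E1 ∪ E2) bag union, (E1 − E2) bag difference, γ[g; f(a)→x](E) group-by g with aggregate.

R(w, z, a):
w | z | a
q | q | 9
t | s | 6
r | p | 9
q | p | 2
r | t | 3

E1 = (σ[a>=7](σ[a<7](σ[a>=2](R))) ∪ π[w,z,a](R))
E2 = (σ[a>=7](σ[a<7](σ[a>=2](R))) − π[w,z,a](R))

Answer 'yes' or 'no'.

E1 per-node cardinality:
  R → 5
  σ[a>=2](R) → 5
  σ[a<7](σ[a>=2](R)) → 3
  σ[a>=7](σ[a<7](σ[a>=2](R))) → 0
  R → 5
  π[w,z,a](R) → 5
  (σ[a>=7](σ[a<7](σ[a>=2](R))) ∪ π[w,z,a](R)) → 5
E2 per-node cardinality:
  R → 5
  σ[a>=2](R) → 5
  σ[a<7](σ[a>=2](R)) → 3
  σ[a>=7](σ[a<7](σ[a>=2](R))) → 0
  R → 5
  π[w,z,a](R) → 5
  (σ[a>=7](σ[a<7](σ[a>=2](R))) − π[w,z,a](R)) → 0

E1 result:
w | z | a
q | p | 2
q | q | 9
r | p | 9
r | t | 3
t | s | 6
E2 result:
w | z | a
(0 rows)
Witness: ('t', 's', 6) appears 1× in E1 but 0× in E2.

no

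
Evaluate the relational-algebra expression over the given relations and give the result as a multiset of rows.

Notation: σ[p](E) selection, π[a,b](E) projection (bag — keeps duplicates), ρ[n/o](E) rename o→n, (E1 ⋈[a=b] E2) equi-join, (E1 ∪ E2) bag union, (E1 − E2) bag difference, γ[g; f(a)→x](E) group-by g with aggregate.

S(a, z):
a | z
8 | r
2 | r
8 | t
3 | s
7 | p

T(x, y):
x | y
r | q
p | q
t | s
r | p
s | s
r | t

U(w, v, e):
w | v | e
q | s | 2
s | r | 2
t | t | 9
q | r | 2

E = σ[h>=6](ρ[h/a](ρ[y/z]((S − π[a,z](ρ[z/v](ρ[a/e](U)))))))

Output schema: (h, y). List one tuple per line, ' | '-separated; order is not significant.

Stepwise |·|:
  S → 5
  U → 4
  ρ[a/e](U) → 4
  ρ[z/v](ρ[a/e](U)) → 4
  π[a,z](ρ[z/v](ρ[a/e](U))) → 4
  (S − π[a,z](ρ[z/v](ρ[a/e](U)))) → 4
  ρ[y/z]((S − π[a,z](ρ[z/v](ρ[a/e](U))))) → 4
  ρ[h/a](ρ[y/z]((S − π[a,z](ρ[z/v](ρ[a/e](U)))))) → 4
  σ[h>=6](ρ[h/a](ρ[y/z]((S − π[a,z](ρ[z/v](ρ[a/e](U))))))) → 3

== RESULT ==
h | y
7 | p
8 | r
8 | t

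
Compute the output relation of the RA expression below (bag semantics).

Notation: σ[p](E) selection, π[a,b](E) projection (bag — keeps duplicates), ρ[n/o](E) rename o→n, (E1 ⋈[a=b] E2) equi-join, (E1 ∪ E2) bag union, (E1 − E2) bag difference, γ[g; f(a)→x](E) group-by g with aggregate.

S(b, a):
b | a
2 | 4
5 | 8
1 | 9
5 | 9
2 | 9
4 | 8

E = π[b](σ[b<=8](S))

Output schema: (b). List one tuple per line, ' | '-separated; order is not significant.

Stepwise |·|:
  S → 6
  σ[b<=8](S) → 6
  π[b](σ[b<=8](S)) → 6

== RESULT ==
b
1
2
2
4
5
5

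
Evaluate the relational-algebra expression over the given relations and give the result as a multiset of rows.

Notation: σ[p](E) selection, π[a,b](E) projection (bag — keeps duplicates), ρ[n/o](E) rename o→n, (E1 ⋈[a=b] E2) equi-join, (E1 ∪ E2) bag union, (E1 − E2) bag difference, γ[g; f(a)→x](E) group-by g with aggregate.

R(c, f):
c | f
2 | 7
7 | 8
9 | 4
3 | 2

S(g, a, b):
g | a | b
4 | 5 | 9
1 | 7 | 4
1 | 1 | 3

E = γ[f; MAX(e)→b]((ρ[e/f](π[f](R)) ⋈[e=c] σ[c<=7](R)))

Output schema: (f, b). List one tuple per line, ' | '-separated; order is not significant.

Row counts bottom-up:
  R → 4
  π[f](R) → 4
  ρ[e/f](π[f](R)) → 4
  R → 4
  σ[c<=7](R) → 3
  (ρ[e/f](π[f](R)) ⋈[e=c] σ[c<=7](R)) → 2
  γ[f; MAX(e)→b]((ρ[e/f](π[f](R)) ⋈[e=c] σ[c<=7](R))) → 2

== RESULT ==
f | b
7 | 2
8 | 7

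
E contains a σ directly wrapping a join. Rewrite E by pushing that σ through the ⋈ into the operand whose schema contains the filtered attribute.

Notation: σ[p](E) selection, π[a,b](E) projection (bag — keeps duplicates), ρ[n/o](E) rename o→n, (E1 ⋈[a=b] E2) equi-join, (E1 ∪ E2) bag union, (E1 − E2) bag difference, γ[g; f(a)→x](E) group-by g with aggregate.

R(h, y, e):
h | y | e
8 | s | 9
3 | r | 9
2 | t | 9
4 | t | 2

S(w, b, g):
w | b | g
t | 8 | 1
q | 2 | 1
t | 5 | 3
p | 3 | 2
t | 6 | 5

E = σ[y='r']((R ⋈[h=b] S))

σ filters on y, owned by the left side.
E' = (σ[y='r'](R) ⋈[h=b] S)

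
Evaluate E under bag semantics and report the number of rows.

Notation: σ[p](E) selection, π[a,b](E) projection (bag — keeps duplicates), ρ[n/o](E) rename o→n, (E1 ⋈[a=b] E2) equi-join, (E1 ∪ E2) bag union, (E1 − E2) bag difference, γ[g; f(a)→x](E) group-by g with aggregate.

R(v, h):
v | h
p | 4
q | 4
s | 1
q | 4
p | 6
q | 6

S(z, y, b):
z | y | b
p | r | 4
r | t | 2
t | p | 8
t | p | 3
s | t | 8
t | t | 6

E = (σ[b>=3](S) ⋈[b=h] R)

Per-node cardinality:
  S → 6
  σ[b>=3](S) → 5
  R → 6
  (σ[b>=3](S) ⋈[b=h] R) → 5

|E| = 5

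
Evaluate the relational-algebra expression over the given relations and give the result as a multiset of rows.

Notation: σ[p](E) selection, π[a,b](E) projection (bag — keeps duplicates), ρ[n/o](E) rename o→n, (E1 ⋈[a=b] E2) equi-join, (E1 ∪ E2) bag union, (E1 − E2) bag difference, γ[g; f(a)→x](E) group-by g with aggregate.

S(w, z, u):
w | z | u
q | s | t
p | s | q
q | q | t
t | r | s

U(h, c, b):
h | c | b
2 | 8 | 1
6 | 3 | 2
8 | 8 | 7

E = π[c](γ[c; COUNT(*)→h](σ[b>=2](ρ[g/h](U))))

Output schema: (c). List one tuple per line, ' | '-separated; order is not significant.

Stepwise |·|:
  U → 3
  ρ[g/h](U) → 3
  σ[b>=2](ρ[g/h](U)) → 2
  γ[c; COUNT(*)→h](σ[b>=2](ρ[g/h](U))) → 2
  π[c](γ[c; COUNT(*)→h](σ[b>=2](ρ[g/h](U)))) → 2

== RESULT ==
c
3
8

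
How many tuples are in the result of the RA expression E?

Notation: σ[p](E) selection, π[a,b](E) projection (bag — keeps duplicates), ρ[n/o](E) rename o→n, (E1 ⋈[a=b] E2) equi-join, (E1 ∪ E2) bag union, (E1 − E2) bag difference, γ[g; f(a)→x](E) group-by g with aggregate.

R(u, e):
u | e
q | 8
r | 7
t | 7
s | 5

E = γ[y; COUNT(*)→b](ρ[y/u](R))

Subexpression sizes:
  R → 4
  ρ[y/u](R) → 4
  γ[y; COUNT(*)→b](ρ[y/u](R)) → 4

|E| = 4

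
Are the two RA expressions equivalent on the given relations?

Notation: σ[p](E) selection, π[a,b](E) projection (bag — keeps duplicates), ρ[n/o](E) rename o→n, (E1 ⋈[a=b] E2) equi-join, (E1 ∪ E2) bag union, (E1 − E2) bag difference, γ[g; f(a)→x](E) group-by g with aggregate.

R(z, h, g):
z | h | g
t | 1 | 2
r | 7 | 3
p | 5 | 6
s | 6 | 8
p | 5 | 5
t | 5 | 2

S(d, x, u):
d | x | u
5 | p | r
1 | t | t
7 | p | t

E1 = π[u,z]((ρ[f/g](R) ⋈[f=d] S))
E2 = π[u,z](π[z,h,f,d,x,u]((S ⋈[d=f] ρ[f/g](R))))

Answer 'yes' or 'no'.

E1 row counts bottom-up:
  R → 6
  ρ[f/g](R) → 6
  S → 3
  (ρ[f/g](R) ⋈[f=d] S) → 1
  π[u,z]((ρ[f/g](R) ⋈[f=d] S)) → 1
E2 row counts bottom-up:
  S → 3
  R → 6
  ρ[f/g](R) → 6
  (S ⋈[d=f] ρ[f/g](R)) → 1
  π[z,h,f,d,x,u]((S ⋈[d=f] ρ[f/g](R))) → 1
  π[u,z](π[z,h,f,d,x,u]((S ⋈[d=f] ρ[f/g](R)))) → 1

E1 and E2 produce the same multiset:
u | z
r | p

yes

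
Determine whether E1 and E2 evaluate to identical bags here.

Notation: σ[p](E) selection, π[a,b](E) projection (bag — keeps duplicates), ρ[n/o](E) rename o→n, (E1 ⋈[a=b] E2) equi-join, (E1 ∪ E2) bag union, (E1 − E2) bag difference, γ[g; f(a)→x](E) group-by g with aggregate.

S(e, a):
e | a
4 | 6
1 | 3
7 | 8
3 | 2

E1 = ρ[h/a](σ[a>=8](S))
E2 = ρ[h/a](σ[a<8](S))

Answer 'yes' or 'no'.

E1 row counts bottom-up:
  S → 4
  σ[a>=8](S) → 1
  ρ[h/a](σ[a>=8](S)) → 1
E2 row counts bottom-up:
  S → 4
  σ[a<8](S) → 3
  ρ[h/a](σ[a<8](S)) → 3

E1 result:
e | h
7 | 8
E2 result:
e | h
1 | 3
3 | 2
4 | 6
Witness: (3, 2) appears 0× in E1 but 1× in E2.

no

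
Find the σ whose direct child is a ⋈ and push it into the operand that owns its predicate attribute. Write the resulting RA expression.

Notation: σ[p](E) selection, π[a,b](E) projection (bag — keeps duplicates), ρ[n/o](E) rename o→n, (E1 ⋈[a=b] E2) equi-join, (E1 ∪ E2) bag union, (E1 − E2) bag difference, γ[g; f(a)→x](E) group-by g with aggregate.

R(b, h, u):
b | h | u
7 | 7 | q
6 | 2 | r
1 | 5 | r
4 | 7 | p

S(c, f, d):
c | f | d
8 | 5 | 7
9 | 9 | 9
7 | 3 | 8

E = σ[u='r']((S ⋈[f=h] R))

σ filters on u, owned by the right side.
E' = (S ⋈[f=h] σ[u='r'](R))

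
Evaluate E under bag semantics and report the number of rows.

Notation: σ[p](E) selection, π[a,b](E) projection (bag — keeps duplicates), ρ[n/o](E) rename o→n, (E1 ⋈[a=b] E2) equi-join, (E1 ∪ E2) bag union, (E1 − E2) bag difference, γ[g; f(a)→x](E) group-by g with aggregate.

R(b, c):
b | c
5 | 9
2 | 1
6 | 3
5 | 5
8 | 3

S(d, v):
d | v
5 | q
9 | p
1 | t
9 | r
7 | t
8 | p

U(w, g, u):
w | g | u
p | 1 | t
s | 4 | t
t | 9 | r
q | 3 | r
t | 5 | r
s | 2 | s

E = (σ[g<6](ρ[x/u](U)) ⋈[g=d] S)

Subexpression sizes:
  U → 6
  ρ[x/u](U) → 6
  σ[g<6](ρ[x/u](U)) → 5
  S → 6
  (σ[g<6](ρ[x/u](U)) ⋈[g=d] S) → 2

|E| = 2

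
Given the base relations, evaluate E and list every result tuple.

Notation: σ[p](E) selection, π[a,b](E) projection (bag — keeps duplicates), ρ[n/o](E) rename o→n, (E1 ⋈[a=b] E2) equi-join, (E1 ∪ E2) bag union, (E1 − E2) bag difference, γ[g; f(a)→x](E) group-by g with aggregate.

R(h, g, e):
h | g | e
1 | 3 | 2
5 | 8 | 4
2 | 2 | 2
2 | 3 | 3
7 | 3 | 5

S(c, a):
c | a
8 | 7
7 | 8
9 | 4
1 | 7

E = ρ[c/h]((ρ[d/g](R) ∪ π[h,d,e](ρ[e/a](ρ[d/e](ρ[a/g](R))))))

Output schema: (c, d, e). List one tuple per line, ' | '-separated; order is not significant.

Per-node cardinality:
  R → 5
  ρ[d/g](R) → 5
  R → 5
  ρ[a/g](R) → 5
  ρ[d/e](ρ[a/g](R)) → 5
  ρ[e/a](ρ[d/e](ρ[a/g](R))) → 5
  π[h,d,e](ρ[e/a](ρ[d/e](ρ[a/g](R)))) → 5
  (ρ[d/g](R) ∪ π[h,d,e](ρ[e/a](ρ[d/e](ρ[a/g](R))))) → 10
  ρ[c/h]((ρ[d/g](R) ∪ π[h,d,e](ρ[e/a](ρ[d/e](ρ[a/g](R)))))) → 10

== RESULT ==
c | d | e
1 | 2 | 3
1 | 3 | 2
2 | 2 | 2
2 | 2 | 2
2 | 3 | 3
2 | 3 | 3
5 | 4 | 8
5 | 8 | 4
7 | 3 | 5
7 | 5 | 3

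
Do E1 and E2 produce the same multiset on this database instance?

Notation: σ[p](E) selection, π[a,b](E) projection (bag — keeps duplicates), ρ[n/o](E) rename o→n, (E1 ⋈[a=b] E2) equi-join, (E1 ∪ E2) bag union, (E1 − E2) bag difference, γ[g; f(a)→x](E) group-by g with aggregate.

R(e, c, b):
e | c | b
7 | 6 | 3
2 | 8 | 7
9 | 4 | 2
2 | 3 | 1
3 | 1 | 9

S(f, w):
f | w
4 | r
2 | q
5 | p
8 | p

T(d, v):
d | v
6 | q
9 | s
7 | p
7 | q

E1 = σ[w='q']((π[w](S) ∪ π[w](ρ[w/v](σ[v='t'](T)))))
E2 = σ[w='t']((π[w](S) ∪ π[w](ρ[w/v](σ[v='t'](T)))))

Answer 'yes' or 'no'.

E1 subexpression sizes:
  S → 4
  π[w](S) → 4
  T → 4
  σ[v='t'](T) → 0
  ρ[w/v](σ[v='t'](T)) → 0
  π[w](ρ[w/v](σ[v='t'](T))) → 0
  (π[w](S) ∪ π[w](ρ[w/v](σ[v='t'](T)))) → 4
  σ[w='q']((π[w](S) ∪ π[w](ρ[w/v](σ[v='t'](T))))) → 1
E2 subexpression sizes:
  S → 4
  π[w](S) → 4
  T → 4
  σ[v='t'](T) → 0
  ρ[w/v](σ[v='t'](T)) → 0
  π[w](ρ[w/v](σ[v='t'](T))) → 0
  (π[w](S) ∪ π[w](ρ[w/v](σ[v='t'](T)))) → 4
  σ[w='t']((π[w](S) ∪ π[w](ρ[w/v](σ[v='t'](T))))) → 0

E1 result:
w
q
E2 result:
w
(0 rows)
Witness: ('q',) appears 1× in E1 but 0× in E2.

no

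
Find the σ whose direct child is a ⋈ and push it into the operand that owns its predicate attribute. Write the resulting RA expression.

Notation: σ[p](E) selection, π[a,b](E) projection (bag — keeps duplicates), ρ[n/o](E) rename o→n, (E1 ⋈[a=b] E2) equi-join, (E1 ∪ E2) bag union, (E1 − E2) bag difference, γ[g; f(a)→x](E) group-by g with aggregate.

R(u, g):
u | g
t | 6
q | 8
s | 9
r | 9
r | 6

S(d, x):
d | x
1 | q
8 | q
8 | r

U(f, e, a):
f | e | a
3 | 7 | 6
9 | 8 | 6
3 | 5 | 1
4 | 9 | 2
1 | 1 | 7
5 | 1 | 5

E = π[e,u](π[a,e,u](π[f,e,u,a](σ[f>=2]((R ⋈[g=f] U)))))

σ filters on f, owned by the right side.
E' = π[e,u](π[a,e,u](π[f,e,u,a]((R ⋈[g=f] σ[f>=2](U)))))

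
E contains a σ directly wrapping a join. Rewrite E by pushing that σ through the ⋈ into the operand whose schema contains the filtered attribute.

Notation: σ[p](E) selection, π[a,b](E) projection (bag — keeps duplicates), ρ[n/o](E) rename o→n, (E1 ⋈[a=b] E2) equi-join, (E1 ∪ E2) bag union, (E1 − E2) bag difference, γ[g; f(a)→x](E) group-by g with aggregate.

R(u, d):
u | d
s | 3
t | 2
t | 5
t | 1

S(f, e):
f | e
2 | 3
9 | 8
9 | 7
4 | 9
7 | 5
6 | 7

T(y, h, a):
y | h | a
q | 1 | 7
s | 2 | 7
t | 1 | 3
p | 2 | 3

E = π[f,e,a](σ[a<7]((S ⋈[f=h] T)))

σ filters on a, owned by the right side.
E' = π[f,e,a]((S ⋈[f=h] σ[a<7](T)))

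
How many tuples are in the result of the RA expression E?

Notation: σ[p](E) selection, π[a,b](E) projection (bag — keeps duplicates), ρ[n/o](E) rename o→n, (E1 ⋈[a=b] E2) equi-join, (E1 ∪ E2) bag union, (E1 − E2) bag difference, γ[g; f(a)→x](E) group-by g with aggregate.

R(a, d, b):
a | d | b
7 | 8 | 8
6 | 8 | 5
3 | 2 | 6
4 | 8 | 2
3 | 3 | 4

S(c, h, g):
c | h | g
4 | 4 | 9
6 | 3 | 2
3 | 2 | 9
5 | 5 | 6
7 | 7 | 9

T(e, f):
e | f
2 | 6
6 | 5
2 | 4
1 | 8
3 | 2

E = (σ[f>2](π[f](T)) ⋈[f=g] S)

Stepwise |·|:
  T → 5
  π[f](T) → 5
  σ[f>2](π[f](T)) → 4
  S → 5
  (σ[f>2](π[f](T)) ⋈[f=g] S) → 1

|E| = 1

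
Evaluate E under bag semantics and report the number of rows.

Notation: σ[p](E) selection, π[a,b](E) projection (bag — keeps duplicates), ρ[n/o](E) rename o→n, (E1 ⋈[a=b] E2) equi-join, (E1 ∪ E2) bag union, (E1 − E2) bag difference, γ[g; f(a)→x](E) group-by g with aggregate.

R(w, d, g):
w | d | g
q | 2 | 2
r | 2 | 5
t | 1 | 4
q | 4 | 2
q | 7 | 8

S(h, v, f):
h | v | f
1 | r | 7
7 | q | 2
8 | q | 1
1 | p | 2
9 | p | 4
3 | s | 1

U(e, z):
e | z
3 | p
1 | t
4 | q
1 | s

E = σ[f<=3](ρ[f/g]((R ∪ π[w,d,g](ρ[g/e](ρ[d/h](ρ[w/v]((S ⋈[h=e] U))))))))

Per-node cardinality:
  R → 5
  S → 6
  U → 4
  (S ⋈[h=e] U) → 5
  ρ[w/v]((S ⋈[h=e] U)) → 5
  ρ[d/h](ρ[w/v]((S ⋈[h=e] U))) → 5
  ρ[g/e](ρ[d/h](ρ[w/v]((S ⋈[h=e] U)))) → 5
  π[w,d,g](ρ[g/e](ρ[d/h](ρ[w/v]((S ⋈[h=e] U))))) → 5
  (R ∪ π[w,d,g](ρ[g/e](ρ[d/h](ρ[w/v]((S ⋈[h=e] U)))))) → 10
  ρ[f/g]((R ∪ π[w,d,g](ρ[g/e](ρ[d/h](ρ[w/v]((S ⋈[h=e] U))))))) → 10
  σ[f<=3](ρ[f/g]((R ∪ π[w,d,g](ρ[g/e](ρ[d/h](ρ[w/v]((S ⋈[h=e] U)))))))) → 7

|E| = 7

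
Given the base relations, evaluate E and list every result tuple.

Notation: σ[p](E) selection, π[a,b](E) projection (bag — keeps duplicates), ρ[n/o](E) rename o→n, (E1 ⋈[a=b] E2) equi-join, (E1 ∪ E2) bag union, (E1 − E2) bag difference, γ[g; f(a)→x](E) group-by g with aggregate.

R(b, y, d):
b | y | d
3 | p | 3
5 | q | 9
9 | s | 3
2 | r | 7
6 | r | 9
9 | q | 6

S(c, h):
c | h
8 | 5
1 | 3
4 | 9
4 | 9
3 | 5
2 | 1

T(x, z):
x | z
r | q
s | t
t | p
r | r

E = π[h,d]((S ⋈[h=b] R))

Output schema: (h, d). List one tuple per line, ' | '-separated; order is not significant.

Stepwise |·|:
  S → 6
  R → 6
  (S ⋈[h=b] R) → 7
  π[h,d]((S ⋈[h=b] R)) → 7

== RESULT ==
h | d
3 | 3
5 | 9
5 | 9
9 | 3
9 | 3
9 | 6
9 | 6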